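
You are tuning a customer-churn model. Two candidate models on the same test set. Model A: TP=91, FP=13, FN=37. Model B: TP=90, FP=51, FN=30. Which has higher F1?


Model A: P=91/104=0.875, R=91/128=0.7109, F1=2PR/(P+R)=2TP/(2TP+FP+FN)=182/232=0.7845
Model B: P=90/141=0.6383, R=90/120=0.75, F1=2PR/(P+R)=2TP/(2TP+FP+FN)=180/261=0.6897
0.7845 > 0.6897 → Model A

Model A


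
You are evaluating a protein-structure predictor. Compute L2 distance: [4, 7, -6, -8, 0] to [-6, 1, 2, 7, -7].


d = √((4+ 6)² + (7-1)² + (-6-2)² + (-8-7)² + (0+ 7)²)
  = √(100 + 36 + 64 + 225 + 49)
  = √474 = 21.7715

21.7715


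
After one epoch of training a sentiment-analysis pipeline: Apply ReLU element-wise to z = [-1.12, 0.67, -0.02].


ReLU(-1.12) = max(0, -1.12) = 0.0
ReLU(0.67) = max(0, 0.67) = 0.67
ReLU(-0.02) = max(0, -0.02) = 0.0
result = [0.0, 0.67, 0.0]

[0.0, 0.67, 0.0]


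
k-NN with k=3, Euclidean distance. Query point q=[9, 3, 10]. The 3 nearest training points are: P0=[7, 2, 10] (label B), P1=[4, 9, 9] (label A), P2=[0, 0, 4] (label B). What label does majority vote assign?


d(q,P0) = 2.2361  (label B)
d(q,P1) = 7.874  (label A)
d(q,P2) = 11.225  (label B)
Votes: A=1, B=2
Majority → B

B


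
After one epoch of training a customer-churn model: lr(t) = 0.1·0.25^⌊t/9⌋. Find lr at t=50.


n_drops = ⌊50/9⌋ = 5
lr = 0.1·0.25^5 = 0.1·0.0009765625 = 0.00009765625

0.00009765625


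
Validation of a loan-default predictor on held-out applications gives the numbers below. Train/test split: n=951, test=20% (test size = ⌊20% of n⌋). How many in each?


Test = ⌊951·20/100⌋ = 190
Train = 951 - 190 = 761

Train: 761, Test: 190


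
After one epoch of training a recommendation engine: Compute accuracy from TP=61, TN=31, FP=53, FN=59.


Accuracy = (TP+TN)/(TP+TN+FP+FN)
= (61+31)/(204)
= 92/204 = 45.1%

45.1%


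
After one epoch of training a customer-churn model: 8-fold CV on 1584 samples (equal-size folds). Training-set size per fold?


Fold size = 1584/8 = 198
Training per fold = 1584 - 198 = 1386

1386


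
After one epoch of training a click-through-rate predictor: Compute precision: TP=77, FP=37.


Precision = TP/(TP+FP)
= 77/(77+37)
= 77/114 = 67.54%

67.54%


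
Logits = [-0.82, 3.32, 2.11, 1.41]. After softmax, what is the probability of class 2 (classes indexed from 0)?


Exponentials: e^-0.82=0.4404, e^3.32=27.6604, e^2.11=8.2482, e^1.41=4.096
Sum = 40.445
Softmax = [0.0109, 0.6839, 0.2039, 0.1013]
p[2] = 8.2482/40.445 = 0.2039

0.2039


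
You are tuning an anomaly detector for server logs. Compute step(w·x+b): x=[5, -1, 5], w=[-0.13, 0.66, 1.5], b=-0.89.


z = (5)·(-0.13) + (-1)·(0.66) + (5)·(1.5) - 0.89
  = 5.3
step(z) = 1 (z≥0)

1


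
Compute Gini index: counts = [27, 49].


Probabilities: [27/76, 49/76] ≈ [0.3553, 0.6447]
Σpᵢ² = (729 + 2401)/76² = 3130/5776
Gini = 1 - Σpᵢ² = 1 - 3130/5776 = 0.4581

0.4581


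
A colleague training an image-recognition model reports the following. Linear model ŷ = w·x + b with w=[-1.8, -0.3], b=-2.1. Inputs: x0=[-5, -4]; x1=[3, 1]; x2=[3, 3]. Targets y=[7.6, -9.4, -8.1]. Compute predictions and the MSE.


ŷ0 = (-1.8)·(-5) + (-0.3)·(-4) - 2.1 = 8.1
ŷ1 = (-1.8)·(3) + (-0.3)·(1) - 2.1 = -7.8
ŷ2 = (-1.8)·(3) + (-0.3)·(3) - 2.1 = -8.4
errors² = [0.25, 2.56, 0.09]
MSE = 2.9000/3 = 0.9667

0.9667


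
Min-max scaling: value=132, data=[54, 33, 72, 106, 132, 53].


min=33, max=132
(132-33)/(132-33) = 99/99 = 1.0

1.0


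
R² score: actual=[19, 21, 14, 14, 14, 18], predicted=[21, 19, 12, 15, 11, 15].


ȳ = 16.6667
SS_res = Σ(y-ŷ)² = 31
SS_tot = Σ(y-ȳ)² = 47.33
R² = 1 - SS_res/SS_tot = 1 - 0.6549 = 0.3451

0.3451


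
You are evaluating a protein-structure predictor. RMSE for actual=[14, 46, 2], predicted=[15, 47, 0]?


MSE = 6/3 = 2
RMSE = √(6/3) = 1.4142

1.4142


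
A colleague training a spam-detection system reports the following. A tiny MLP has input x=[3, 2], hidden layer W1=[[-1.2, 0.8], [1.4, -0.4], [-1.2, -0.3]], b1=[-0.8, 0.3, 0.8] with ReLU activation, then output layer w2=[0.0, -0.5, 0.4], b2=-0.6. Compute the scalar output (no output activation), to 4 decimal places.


z1[0] = (-1.2)·(3) + (0.8)·(2) - 0.8 = -2.8
z1[1] = (1.4)·(3) + (-0.4)·(2) + 0.3 = 3.7
z1[2] = (-1.2)·(3) + (-0.3)·(2) + 0.8 = -3.4
h = ReLU(z1) = [0.0, 3.7, 0.0]
output = (0.0)·(0.0) + (-0.5)·(3.7) + (0.4)·(0.0) - 0.6 = -2.45

-2.45


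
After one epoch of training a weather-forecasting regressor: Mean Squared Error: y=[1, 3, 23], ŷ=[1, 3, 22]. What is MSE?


Squared errors: (1-1)²=0, (3-3)²=0, (23-22)²=1
Sum = 1
MSE = 1/3 = 1/3

1/3


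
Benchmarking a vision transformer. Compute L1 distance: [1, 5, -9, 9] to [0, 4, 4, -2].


d = |1-0| + |5-4| + |-9-4| + |9+ 2|
  = 1 + 1 + 13 + 11
  = 26

26


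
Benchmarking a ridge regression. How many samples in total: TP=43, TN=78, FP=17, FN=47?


Total = TP + TN + FP + FN
= 43 + 78 + 17 + 47
= 185
(Predicted positive: 60, predicted negative: 125)

185


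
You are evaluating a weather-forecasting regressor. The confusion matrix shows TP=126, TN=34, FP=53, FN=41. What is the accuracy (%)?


Accuracy = (TP+TN)/(TP+TN+FP+FN)
= (126+34)/(254)
= 160/254 = 62.99%

62.99%


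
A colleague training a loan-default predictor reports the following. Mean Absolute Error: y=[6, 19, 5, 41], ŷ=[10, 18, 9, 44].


Absolute errors: |6-10|=4, |19-18|=1, |5-9|=4, |41-44|=3
Sum = 12
MAE = 12/4 = 3

3


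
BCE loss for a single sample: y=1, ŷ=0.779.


BCE = -[y·ln(p) + (1-y)·ln(1-p)]
= -1·ln(0.779) - 0
= -ln(0.779) = 0.2497

0.2497


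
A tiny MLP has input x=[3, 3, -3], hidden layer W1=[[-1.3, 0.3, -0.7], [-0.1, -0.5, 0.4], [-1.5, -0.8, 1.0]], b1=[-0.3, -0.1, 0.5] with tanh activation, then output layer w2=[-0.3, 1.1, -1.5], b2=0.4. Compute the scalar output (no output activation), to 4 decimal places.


z1[0] = (-1.3)·(3) + (0.3)·(3) + (-0.7)·(-3) - 0.3 = -1.2
z1[1] = (-0.1)·(3) + (-0.5)·(3) + (0.4)·(-3) - 0.1 = -3.1
z1[2] = (-1.5)·(3) + (-0.8)·(3) + (1.0)·(-3) + 0.5 = -9.4
h = tanh(z1) = [-0.8337, -0.9959, -1.0]
output = (-0.3)·(-0.8337) + (1.1)·(-0.9959) + (-1.5)·(-1.0) + 0.4 = 1.0546

1.0546


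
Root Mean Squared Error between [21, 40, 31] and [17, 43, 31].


MSE = 25/3 = 8.3333
RMSE = √(25/3) = 2.8868

2.8868


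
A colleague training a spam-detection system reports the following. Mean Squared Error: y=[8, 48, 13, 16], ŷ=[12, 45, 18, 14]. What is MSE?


Squared errors: (8-12)²=16, (48-45)²=9, (13-18)²=25, (16-14)²=4
Sum = 54
MSE = 54/4 = 27/2

27/2


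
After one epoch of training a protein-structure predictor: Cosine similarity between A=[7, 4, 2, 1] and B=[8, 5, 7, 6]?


A·B = 7·8 + 4·5 + 2·7 + 1·6 = 96
‖A‖ = √70 = 8.3666, ‖B‖ = √174 = 13.1909
cos = 96/(√70·√174) = 96/√12180 = 0.8699

0.8699


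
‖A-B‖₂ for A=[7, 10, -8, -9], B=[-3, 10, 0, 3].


d = √((7+ 3)² + (10-10)² + (-8-0)² + (-9-3)²)
  = √(100 + 0 + 64 + 144)
  = √308 = 17.5499

17.5499


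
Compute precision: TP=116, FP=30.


Precision = TP/(TP+FP)
= 116/(116+30)
= 116/146 = 79.45%

79.45%


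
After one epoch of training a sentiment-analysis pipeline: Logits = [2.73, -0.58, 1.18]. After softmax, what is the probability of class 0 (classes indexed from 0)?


Exponentials: e^2.73=15.3329, e^-0.58=0.5599, e^1.18=3.2544
Sum = 19.1472
Softmax = [0.8008, 0.0292, 0.17]
p[0] = 15.3329/19.1472 = 0.8008

0.8008


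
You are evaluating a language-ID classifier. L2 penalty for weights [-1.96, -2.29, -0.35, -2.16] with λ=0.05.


‖w‖₂² = (-1.96)² + (-2.29)² + (-0.35)² + (-2.16)²
     = 3.8416 + 5.2441 + 0.1225 + 4.6656
     = 13.8738
λ·‖w‖₂² = 0.05·13.8738 = 0.69369

0.69369


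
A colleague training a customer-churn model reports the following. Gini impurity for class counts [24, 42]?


Probabilities: [24/66, 42/66] ≈ [0.3636, 0.6364]
Σpᵢ² = (576 + 1764)/66² = 2340/4356
Gini = 1 - Σpᵢ² = 1 - 2340/4356 = 0.4628

0.4628


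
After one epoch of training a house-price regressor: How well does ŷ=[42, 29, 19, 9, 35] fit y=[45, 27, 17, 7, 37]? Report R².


ȳ = 26.6
SS_res = Σ(y-ŷ)² = 25
SS_tot = Σ(y-ȳ)² = 923.2
R² = 1 - SS_res/SS_tot = 1 - 0.0271 = 0.9729

0.9729


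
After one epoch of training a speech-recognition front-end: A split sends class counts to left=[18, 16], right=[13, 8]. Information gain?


Parent = [31, 24], H_parent = 0.9883
H_left = 0.9975 (n=34), H_right = 0.9587 (n=21)
H_children = (34/55)·0.9975 + (21/55)·0.9587 = 0.9827
IG = 0.9883 - 0.9827 = 0.0056

0.0056


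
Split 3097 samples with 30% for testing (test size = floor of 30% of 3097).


Test = ⌊3097·30/100⌋ = 929
Train = 3097 - 929 = 2168

Train: 2168, Test: 929


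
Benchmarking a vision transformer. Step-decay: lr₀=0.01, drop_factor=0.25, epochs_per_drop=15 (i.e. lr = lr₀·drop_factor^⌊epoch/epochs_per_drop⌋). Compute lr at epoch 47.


n_drops = ⌊47/15⌋ = 3
lr = 0.01·0.25^3 = 0.01·0.015625 = 0.00015625

0.00015625


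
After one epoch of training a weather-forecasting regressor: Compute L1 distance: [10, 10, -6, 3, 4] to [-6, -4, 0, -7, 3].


d = |10+ 6| + |10+ 4| + |-6-0| + |3+ 7| + |4-3|
  = 16 + 14 + 6 + 10 + 1
  = 47

47


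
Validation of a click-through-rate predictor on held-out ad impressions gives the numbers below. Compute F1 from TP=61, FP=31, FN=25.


Precision = 61/92 = 0.663
Recall = 61/86 = 0.7093
F1 = 2·P·R/(P+R) = 2·TP/(2·TP+FP+FN) = 122/(122+31+25) = 122/178 = 0.6854

0.6854


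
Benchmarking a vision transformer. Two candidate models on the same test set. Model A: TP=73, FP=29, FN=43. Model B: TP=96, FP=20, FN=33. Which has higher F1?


Model A: P=73/102=0.7157, R=73/116=0.6293, F1=2PR/(P+R)=2TP/(2TP+FP+FN)=146/218=0.6697
Model B: P=96/116=0.8276, R=96/129=0.7442, F1=2PR/(P+R)=2TP/(2TP+FP+FN)=192/245=0.7837
0.6697 < 0.7837 → Model B

Model B


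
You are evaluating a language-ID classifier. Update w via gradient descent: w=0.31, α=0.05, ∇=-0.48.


w_new = w - α·∇
= 0.31 - 0.05·-0.48
= 0.31 + 0.024
= 0.334

0.334


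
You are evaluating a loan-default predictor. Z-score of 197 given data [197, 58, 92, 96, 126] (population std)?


μ = 113.8, σ = 46.8547
z = (197 - 113.8)/46.8547 = 1.7757

1.7757


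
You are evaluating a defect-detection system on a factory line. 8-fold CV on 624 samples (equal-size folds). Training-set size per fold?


Fold size = 624/8 = 78
Training per fold = 624 - 78 = 546

546


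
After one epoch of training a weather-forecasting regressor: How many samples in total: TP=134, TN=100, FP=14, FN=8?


Total = TP + TN + FP + FN
= 134 + 100 + 14 + 8
= 256
(Predicted positive: 148, predicted negative: 108)

256


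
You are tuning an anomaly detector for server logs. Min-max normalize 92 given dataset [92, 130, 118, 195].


min=92, max=195
(92-92)/(195-92) = 0/103 = 0.0

0.0


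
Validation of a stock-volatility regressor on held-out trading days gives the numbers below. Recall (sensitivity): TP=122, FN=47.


Recall = TP/(TP+FN)
= 122/(122+47)
= 122/169 = 72.19%

72.19%


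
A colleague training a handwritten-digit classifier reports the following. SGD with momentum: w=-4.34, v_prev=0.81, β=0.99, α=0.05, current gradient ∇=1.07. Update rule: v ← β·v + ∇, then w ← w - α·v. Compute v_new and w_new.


v_new = 0.99·0.81 + 1.07 = 0.8019 + 1.07 = 1.8719
w_new = -4.34 - 0.05·1.8719 = -4.34 - 0.093595 = -4.433595

v_new=1.8719, w_new=-4.433595


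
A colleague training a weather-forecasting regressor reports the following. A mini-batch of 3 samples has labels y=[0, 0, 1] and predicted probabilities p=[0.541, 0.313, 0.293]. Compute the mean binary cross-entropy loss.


L[0] = -ln(1-0.541) = -ln(0.459) = 0.7787
L[1] = -ln(1-0.313) = -ln(0.687) = 0.3754
L[2] = -ln(0.293) = 1.2276
mean = (0.7787 + 0.3754 + 1.2276)/3 = 0.7939

0.7939


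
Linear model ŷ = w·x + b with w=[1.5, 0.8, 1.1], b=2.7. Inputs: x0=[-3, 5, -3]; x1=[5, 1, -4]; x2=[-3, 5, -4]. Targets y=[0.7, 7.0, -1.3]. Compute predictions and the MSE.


ŷ0 = (1.5)·(-3) + (0.8)·(5) + (1.1)·(-3) + 2.7 = -1.1
ŷ1 = (1.5)·(5) + (0.8)·(1) + (1.1)·(-4) + 2.7 = 6.6
ŷ2 = (1.5)·(-3) + (0.8)·(5) + (1.1)·(-4) + 2.7 = -2.2
errors² = [3.24, 0.16, 0.81]
MSE = 4.2100/3 = 1.4033

1.4033


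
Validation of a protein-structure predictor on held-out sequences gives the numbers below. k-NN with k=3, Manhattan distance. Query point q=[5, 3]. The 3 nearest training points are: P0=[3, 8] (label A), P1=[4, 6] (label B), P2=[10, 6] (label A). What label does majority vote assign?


d(q,P0) = 7  (label A)
d(q,P1) = 4  (label B)
d(q,P2) = 8  (label A)
Votes: A=2, B=1
Majority → A

A


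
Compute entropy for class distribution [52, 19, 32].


Probabilities: [52/103, 19/103, 32/103] ≈ [0.5049, 0.1845, 0.3107]
H = -((52/103)·log₂(52/103) + (19/103)·log₂(19/103) + (32/103)·log₂(32/103))
  = 1.4716 bits

1.4716 bits


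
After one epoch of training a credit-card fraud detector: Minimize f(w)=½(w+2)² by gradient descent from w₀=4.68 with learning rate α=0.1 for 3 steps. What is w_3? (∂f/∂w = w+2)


step 1: grad = 4.68+2 = 6.68; w = 4.68 - 0.1·(6.68) = 4.012
step 2: grad = 4.012+2 = 6.012; w = 4.012 - 0.1·(6.012) = 3.4108
step 3: grad = 3.4108+2 = 5.4108; w = 3.4108 - 0.1·(5.4108) = 2.86972

2.86972


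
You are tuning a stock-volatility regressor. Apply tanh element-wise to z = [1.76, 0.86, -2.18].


tanh(1.76) = 0.9425
tanh(0.86) = 0.6963
tanh(-2.18) = -0.9748
result = [0.9425, 0.6963, -0.9748]

[0.9425, 0.6963, -0.9748]


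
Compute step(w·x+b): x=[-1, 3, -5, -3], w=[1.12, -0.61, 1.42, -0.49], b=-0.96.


z = (-1)·(1.12) + (3)·(-0.61) + (-5)·(1.42) + (-3)·(-0.49) - 0.96
  = -9.54
step(z) = 0 (z<0)

0


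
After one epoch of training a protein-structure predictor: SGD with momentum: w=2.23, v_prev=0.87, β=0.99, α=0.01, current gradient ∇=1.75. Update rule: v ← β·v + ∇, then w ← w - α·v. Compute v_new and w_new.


v_new = 0.99·0.87 + 1.75 = 0.8613 + 1.75 = 2.6113
w_new = 2.23 - 0.01·2.6113 = 2.23 - 0.026113 = 2.203887

v_new=2.6113, w_new=2.203887


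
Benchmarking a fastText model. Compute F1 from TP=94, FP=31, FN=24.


Precision = 94/125 = 0.752
Recall = 94/118 = 0.7966
F1 = 2·P·R/(P+R) = 2·TP/(2·TP+FP+FN) = 188/(188+31+24) = 188/243 = 0.7737

0.7737


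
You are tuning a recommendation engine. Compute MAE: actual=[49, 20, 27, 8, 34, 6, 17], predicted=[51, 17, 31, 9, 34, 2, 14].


Absolute errors: |49-51|=2, |20-17|=3, |27-31|=4, |8-9|=1, |34-34|=0, |6-2|=4, |17-14|=3
Sum = 17
MAE = 17/7 = 17/7

17/7


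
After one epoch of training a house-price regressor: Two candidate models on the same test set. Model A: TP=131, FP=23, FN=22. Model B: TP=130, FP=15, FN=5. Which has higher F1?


Model A: P=131/154=0.8506, R=131/153=0.8562, F1=2PR/(P+R)=2TP/(2TP+FP+FN)=262/307=0.8534
Model B: P=130/145=0.8966, R=130/135=0.963, F1=2PR/(P+R)=2TP/(2TP+FP+FN)=260/280=0.9286
0.8534 < 0.9286 → Model B

Model B


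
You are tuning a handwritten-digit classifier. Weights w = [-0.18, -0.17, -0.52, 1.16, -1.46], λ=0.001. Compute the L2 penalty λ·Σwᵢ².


‖w‖₂² = (-0.18)² + (-0.17)² + (-0.52)² + (1.16)² + (-1.46)²
     = 0.0324 + 0.0289 + 0.2704 + 1.3456 + 2.1316
     = 3.8089
λ·‖w‖₂² = 0.001·3.8089 = 0.003809

0.003809


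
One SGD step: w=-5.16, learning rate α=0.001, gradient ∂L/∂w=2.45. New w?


w_new = w - α·∇
= -5.16 - 0.001·2.45
= -5.16 - 0.00245
= -5.16245

-5.16245


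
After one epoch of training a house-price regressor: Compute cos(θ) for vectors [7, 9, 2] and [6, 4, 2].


A·B = 7·6 + 9·4 + 2·2 = 82
‖A‖ = √134 = 11.5758, ‖B‖ = √56 = 7.4833
cos = 82/(√134·√56) = 82/√7504 = 0.9466

0.9466


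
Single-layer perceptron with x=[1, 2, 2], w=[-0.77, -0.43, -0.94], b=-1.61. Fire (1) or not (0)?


z = (1)·(-0.77) + (2)·(-0.43) + (2)·(-0.94) - 1.61
  = -5.12
step(z) = 0 (z<0)

0


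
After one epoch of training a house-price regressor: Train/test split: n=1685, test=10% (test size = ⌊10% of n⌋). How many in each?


Test = ⌊1685·10/100⌋ = 168
Train = 1685 - 168 = 1517

Train: 1517, Test: 168


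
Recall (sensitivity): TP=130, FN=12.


Recall = TP/(TP+FN)
= 130/(130+12)
= 130/142 = 91.55%

91.55%


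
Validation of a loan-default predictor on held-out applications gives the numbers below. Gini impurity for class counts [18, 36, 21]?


Probabilities: [18/75, 36/75, 21/75] ≈ [0.24, 0.48, 0.28]
Σpᵢ² = (324 + 1296 + 441)/75² = 2061/5625
Gini = 1 - Σpᵢ² = 1 - 2061/5625 = 0.6336

0.6336


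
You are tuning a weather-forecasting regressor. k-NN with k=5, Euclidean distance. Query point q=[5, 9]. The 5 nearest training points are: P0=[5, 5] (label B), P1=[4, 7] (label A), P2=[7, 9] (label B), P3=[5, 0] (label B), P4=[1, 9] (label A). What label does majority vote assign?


d(q,P0) = 4.0  (label B)
d(q,P1) = 2.2361  (label A)
d(q,P2) = 2.0  (label B)
d(q,P3) = 9.0  (label B)
d(q,P4) = 4.0  (label A)
Votes: A=2, B=3
Majority → B

B


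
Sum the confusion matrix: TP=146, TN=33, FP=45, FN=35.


Total = TP + TN + FP + FN
= 146 + 33 + 45 + 35
= 259
(Predicted positive: 191, predicted negative: 68)

259


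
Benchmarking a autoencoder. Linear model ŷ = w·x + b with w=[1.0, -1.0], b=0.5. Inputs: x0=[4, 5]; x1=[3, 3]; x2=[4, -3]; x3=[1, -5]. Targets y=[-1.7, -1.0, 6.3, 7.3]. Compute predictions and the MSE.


ŷ0 = (1.0)·(4) + (-1.0)·(5) + 0.5 = -0.5
ŷ1 = (1.0)·(3) + (-1.0)·(3) + 0.5 = 0.5
ŷ2 = (1.0)·(4) + (-1.0)·(-3) + 0.5 = 7.5
ŷ3 = (1.0)·(1) + (-1.0)·(-5) + 0.5 = 6.5
errors² = [1.44, 2.25, 1.44, 0.64]
MSE = 5.7700/4 = 1.4425

1.4425


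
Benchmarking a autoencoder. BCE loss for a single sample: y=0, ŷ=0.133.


BCE = -[y·ln(p) + (1-y)·ln(1-p)]
= -0 - 1·ln(1-0.133)
= -ln(0.867) = 0.1427

0.1427


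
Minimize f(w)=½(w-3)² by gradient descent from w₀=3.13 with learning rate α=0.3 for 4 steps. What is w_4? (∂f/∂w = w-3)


step 1: grad = 3.13-3 = 0.13; w = 3.13 - 0.3·(0.13) = 3.091
step 2: grad = 3.091-3 = 0.091; w = 3.091 - 0.3·(0.091) = 3.0637
step 3: grad = 3.0637-3 = 0.0637; w = 3.0637 - 0.3·(0.0637) = 3.04459
step 4: grad = 3.04459-3 = 0.04459; w = 3.04459 - 0.3·(0.04459) = 3.031213

3.031213


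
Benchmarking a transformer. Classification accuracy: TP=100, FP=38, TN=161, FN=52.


Accuracy = (TP+TN)/(TP+TN+FP+FN)
= (100+161)/(351)
= 261/351 = 74.36%

74.36%


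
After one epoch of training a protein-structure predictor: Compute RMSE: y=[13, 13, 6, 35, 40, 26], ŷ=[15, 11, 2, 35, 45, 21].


MSE = 74/6 = 12.3333
RMSE = √(74/6) = 3.5119

3.5119


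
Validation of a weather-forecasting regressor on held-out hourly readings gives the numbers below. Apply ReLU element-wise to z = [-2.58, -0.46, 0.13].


ReLU(-2.58) = max(0, -2.58) = 0.0
ReLU(-0.46) = max(0, -0.46) = 0.0
ReLU(0.13) = max(0, 0.13) = 0.13
result = [0.0, 0.0, 0.13]

[0.0, 0.0, 0.13]


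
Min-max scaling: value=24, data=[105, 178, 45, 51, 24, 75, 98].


min=24, max=178
(24-24)/(178-24) = 0/154 = 0.0

0.0


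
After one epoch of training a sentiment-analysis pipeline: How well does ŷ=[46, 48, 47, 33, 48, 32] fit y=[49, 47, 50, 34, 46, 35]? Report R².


ȳ = 43.5
SS_res = Σ(y-ŷ)² = 33
SS_tot = Σ(y-ȳ)² = 253.5
R² = 1 - SS_res/SS_tot = 1 - 0.1302 = 0.8698

0.8698


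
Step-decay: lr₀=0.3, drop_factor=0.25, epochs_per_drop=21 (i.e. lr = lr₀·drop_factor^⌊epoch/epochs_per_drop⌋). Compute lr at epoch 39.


n_drops = ⌊39/21⌋ = 1
lr = 0.3·0.25^1 = 0.3·0.25 = 0.075

0.075


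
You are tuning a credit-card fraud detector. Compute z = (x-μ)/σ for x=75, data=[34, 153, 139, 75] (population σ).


μ = 100.25, σ = 48.2461
z = (75 - 100.25)/48.2461 = -0.5234

-0.5234


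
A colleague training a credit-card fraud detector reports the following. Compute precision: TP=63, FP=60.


Precision = TP/(TP+FP)
= 63/(63+60)
= 63/123 = 51.22%

51.22%


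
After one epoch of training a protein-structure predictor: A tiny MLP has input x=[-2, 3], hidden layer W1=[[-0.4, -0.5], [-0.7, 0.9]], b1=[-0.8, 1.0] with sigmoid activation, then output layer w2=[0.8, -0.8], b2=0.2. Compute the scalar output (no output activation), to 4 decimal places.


z1[0] = (-0.4)·(-2) + (-0.5)·(3) - 0.8 = -1.5
z1[1] = (-0.7)·(-2) + (0.9)·(3) + 1.0 = 5.1
h = sigmoid(z1) = [0.1824, 0.9939]
output = (0.8)·(0.1824) + (-0.8)·(0.9939) + 0.2 = -0.4492

-0.4492


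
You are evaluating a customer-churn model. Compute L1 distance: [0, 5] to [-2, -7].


d = |0+ 2| + |5+ 7|
  = 2 + 12
  = 14

14


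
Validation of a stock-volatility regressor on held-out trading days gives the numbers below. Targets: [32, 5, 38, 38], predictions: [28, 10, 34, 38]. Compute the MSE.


Squared errors: (32-28)²=16, (5-10)²=25, (38-34)²=16, (38-38)²=0
Sum = 57
MSE = 57/4 = 57/4

57/4


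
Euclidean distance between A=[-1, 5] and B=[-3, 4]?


d = √((-1+ 3)² + (5-4)²)
  = √(4 + 1)
  = √5 = 2.2361

2.2361


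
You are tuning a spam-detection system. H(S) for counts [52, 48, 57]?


Probabilities: [52/157, 48/157, 57/157] ≈ [0.3312, 0.3057, 0.3631]
H = -((52/157)·log₂(52/157) + (48/157)·log₂(48/157) + (57/157)·log₂(57/157))
  = 1.5814 bits

1.5814 bits


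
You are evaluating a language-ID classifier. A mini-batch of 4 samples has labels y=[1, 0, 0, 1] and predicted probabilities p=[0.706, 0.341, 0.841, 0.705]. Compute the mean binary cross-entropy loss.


L[0] = -ln(0.706) = 0.3481
L[1] = -ln(1-0.341) = -ln(0.659) = 0.417
L[2] = -ln(1-0.841) = -ln(0.159) = 1.8389
L[3] = -ln(0.705) = 0.3496
mean = (0.3481 + 0.417 + 1.8389 + 0.3496)/4 = 0.7384

0.7384


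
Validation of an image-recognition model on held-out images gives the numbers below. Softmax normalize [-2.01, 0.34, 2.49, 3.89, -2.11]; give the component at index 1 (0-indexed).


Exponentials: e^-2.01=0.134, e^0.34=1.4049, e^2.49=12.0613, e^3.89=48.9109, e^-2.11=0.1212
Sum = 62.6323
Softmax = [0.0021, 0.0224, 0.1926, 0.7809, 0.0019]
p[1] = 1.4049/62.6323 = 0.0224

0.0224


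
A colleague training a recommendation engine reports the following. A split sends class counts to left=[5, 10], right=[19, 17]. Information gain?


Parent = [24, 27], H_parent = 0.9975
H_left = 0.9183 (n=15), H_right = 0.9978 (n=36)
H_children = (15/51)·0.9183 + (36/51)·0.9978 = 0.9744
IG = 0.9975 - 0.9744 = 0.0231

0.0231


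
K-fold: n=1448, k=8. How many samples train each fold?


Fold size = 1448/8 = 181
Training per fold = 1448 - 181 = 1267

1267


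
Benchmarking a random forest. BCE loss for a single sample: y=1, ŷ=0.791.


BCE = -[y·ln(p) + (1-y)·ln(1-p)]
= -1·ln(0.791) - 0
= -ln(0.791) = 0.2345

0.2345


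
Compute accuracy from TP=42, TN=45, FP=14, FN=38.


Accuracy = (TP+TN)/(TP+TN+FP+FN)
= (42+45)/(139)
= 87/139 = 62.59%

62.59%


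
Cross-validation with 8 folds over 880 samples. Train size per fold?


Fold size = 880/8 = 110
Training per fold = 880 - 110 = 770

770


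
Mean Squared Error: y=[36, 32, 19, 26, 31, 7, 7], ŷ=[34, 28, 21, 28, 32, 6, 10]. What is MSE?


Squared errors: (36-34)²=4, (32-28)²=16, (19-21)²=4, (26-28)²=4, (31-32)²=1, (7-6)²=1, (7-10)²=9
Sum = 39
MSE = 39/7 = 39/7

39/7


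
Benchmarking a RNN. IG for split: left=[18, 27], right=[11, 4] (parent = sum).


Parent = [29, 31], H_parent = 0.9992
H_left = 0.971 (n=45), H_right = 0.8366 (n=15)
H_children = (45/60)·0.971 + (15/60)·0.8366 = 0.9374
IG = 0.9992 - 0.9374 = 0.0618

0.0618


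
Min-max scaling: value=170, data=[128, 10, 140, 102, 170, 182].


min=10, max=182
(170-10)/(182-10) = 160/172 = 0.9302

0.9302


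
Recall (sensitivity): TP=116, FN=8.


Recall = TP/(TP+FN)
= 116/(116+8)
= 116/124 = 93.55%

93.55%


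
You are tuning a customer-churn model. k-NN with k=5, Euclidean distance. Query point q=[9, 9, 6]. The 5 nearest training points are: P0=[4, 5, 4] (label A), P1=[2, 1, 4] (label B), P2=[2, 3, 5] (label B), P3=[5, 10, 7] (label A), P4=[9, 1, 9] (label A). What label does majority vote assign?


d(q,P0) = 6.7082  (label A)
d(q,P1) = 10.8167  (label B)
d(q,P2) = 9.2736  (label B)
d(q,P3) = 4.2426  (label A)
d(q,P4) = 8.544  (label A)
Votes: A=3, B=2
Majority → A

A


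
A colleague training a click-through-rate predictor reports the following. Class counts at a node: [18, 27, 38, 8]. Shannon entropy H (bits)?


Probabilities: [18/91, 27/91, 38/91, 8/91] ≈ [0.1978, 0.2967, 0.4176, 0.0879]
H = -((18/91)·log₂(18/91) + (27/91)·log₂(27/91) + (38/91)·log₂(38/91) + (8/91)·log₂(8/91))
  = 1.817 bits

1.817 bits


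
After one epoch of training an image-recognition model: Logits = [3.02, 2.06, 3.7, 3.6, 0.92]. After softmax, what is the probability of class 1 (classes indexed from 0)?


Exponentials: e^3.02=20.4913, e^2.06=7.846, e^3.7=40.4473, e^3.6=36.5982, e^0.92=2.5093
Sum = 107.8921
Softmax = [0.1899, 0.0727, 0.3749, 0.3392, 0.0233]
p[1] = 7.846/107.8921 = 0.0727

0.0727


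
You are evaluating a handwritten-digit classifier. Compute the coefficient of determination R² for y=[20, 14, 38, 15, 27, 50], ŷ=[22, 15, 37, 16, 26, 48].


ȳ = 27.3333
SS_res = Σ(y-ŷ)² = 12
SS_tot = Σ(y-ȳ)² = 1011.33
R² = 1 - SS_res/SS_tot = 1 - 0.0119 = 0.9881

0.9881


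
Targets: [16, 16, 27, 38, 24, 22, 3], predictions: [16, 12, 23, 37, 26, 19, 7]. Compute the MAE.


Absolute errors: |16-16|=0, |16-12|=4, |27-23|=4, |38-37|=1, |24-26|=2, |22-19|=3, |3-7|=4
Sum = 18
MAE = 18/7 = 18/7

18/7


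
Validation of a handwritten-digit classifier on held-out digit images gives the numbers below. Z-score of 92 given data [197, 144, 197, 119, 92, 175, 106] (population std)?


μ = 147.1429, σ = 40.1477
z = (92 - 147.1429)/40.1477 = -1.3735

-1.3735


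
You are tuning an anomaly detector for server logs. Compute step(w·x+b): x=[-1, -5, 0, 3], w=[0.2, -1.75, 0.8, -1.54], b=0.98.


z = (-1)·(0.2) + (-5)·(-1.75) + (0)·(0.8) + (3)·(-1.54) + 0.98
  = 4.91
step(z) = 1 (z≥0)

1


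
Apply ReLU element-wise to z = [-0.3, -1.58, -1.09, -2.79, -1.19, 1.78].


ReLU(-0.3) = max(0, -0.3) = 0.0
ReLU(-1.58) = max(0, -1.58) = 0.0
ReLU(-1.09) = max(0, -1.09) = 0.0
ReLU(-2.79) = max(0, -2.79) = 0.0
ReLU(-1.19) = max(0, -1.19) = 0.0
ReLU(1.78) = max(0, 1.78) = 1.78
result = [0.0, 0.0, 0.0, 0.0, 0.0, 1.78]

[0.0, 0.0, 0.0, 0.0, 0.0, 1.78]


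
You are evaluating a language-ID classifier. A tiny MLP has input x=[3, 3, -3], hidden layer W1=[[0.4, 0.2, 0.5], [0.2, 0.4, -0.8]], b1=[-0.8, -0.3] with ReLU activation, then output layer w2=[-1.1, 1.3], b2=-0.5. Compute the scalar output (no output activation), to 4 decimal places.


z1[0] = (0.4)·(3) + (0.2)·(3) + (0.5)·(-3) - 0.8 = -0.5
z1[1] = (0.2)·(3) + (0.4)·(3) + (-0.8)·(-3) - 0.3 = 3.9
h = ReLU(z1) = [0.0, 3.9]
output = (-1.1)·(0.0) + (1.3)·(3.9) - 0.5 = 4.57

4.57


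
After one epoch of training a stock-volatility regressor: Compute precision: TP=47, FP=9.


Precision = TP/(TP+FP)
= 47/(47+9)
= 47/56 = 83.93%

83.93%


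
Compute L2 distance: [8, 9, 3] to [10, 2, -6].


d = √((8-10)² + (9-2)² + (3+ 6)²)
  = √(4 + 49 + 81)
  = √134 = 11.5758

11.5758


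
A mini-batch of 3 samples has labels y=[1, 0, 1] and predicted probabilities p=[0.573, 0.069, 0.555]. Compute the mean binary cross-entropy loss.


L[0] = -ln(0.573) = 0.5569
L[1] = -ln(1-0.069) = -ln(0.931) = 0.0715
L[2] = -ln(0.555) = 0.5888
mean = (0.5569 + 0.0715 + 0.5888)/3 = 0.4057

0.4057


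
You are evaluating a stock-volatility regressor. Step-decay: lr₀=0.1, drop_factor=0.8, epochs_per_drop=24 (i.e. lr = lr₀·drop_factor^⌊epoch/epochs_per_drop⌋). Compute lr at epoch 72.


n_drops = ⌊72/24⌋ = 3
lr = 0.1·0.8^3 = 0.1·0.512 = 0.0512

0.0512


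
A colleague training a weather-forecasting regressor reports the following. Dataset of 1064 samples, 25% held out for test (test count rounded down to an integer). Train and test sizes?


Test = ⌊1064·25/100⌋ = 266
Train = 1064 - 266 = 798

Train: 798, Test: 266


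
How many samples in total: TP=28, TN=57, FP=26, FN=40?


Total = TP + TN + FP + FN
= 28 + 57 + 26 + 40
= 151
(Predicted positive: 54, predicted negative: 97)

151


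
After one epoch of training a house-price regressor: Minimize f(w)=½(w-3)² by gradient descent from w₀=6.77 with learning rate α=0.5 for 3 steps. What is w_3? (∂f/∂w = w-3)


step 1: grad = 6.77-3 = 3.77; w = 6.77 - 0.5·(3.77) = 4.885
step 2: grad = 4.885-3 = 1.885; w = 4.885 - 0.5·(1.885) = 3.9425
step 3: grad = 3.9425-3 = 0.9425; w = 3.9425 - 0.5·(0.9425) = 3.47125

3.47125


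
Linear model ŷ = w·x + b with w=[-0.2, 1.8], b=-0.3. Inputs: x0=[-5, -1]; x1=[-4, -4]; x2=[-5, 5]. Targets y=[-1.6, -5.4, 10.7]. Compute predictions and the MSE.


ŷ0 = (-0.2)·(-5) + (1.8)·(-1) - 0.3 = -1.1
ŷ1 = (-0.2)·(-4) + (1.8)·(-4) - 0.3 = -6.7
ŷ2 = (-0.2)·(-5) + (1.8)·(5) - 0.3 = 9.7
errors² = [0.25, 1.69, 1.0]
MSE = 2.9400/3 = 0.98

0.98


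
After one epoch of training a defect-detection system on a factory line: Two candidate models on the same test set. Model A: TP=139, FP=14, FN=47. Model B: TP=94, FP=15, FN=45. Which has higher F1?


Model A: P=139/153=0.9085, R=139/186=0.7473, F1=2PR/(P+R)=2TP/(2TP+FP+FN)=278/339=0.8201
Model B: P=94/109=0.8624, R=94/139=0.6763, F1=2PR/(P+R)=2TP/(2TP+FP+FN)=188/248=0.7581
0.8201 > 0.7581 → Model A

Model A


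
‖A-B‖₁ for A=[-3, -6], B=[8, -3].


d = |-3-8| + |-6+ 3|
  = 11 + 3
  = 14

14


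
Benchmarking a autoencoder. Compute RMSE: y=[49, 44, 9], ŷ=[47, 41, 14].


MSE = 38/3 = 12.6667
RMSE = √(38/3) = 3.559

3.559


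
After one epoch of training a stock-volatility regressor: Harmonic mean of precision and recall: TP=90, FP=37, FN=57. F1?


Precision = 90/127 = 0.7087
Recall = 90/147 = 0.6122
F1 = 2·P·R/(P+R) = 2·TP/(2·TP+FP+FN) = 180/(180+37+57) = 180/274 = 0.6569

0.6569


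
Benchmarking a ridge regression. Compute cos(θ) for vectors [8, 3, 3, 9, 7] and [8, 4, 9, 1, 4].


A·B = 8·8 + 3·4 + 3·9 + 9·1 + 7·4 = 140
‖A‖ = √212 = 14.5602, ‖B‖ = √178 = 13.3417
cos = 140/(√212·√178) = 140/√37736 = 0.7207

0.7207


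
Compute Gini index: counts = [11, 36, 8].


Probabilities: [11/55, 36/55, 8/55] ≈ [0.2, 0.6545, 0.1455]
Σpᵢ² = (121 + 1296 + 64)/55² = 1481/3025
Gini = 1 - Σpᵢ² = 1 - 1481/3025 = 0.5104

0.5104


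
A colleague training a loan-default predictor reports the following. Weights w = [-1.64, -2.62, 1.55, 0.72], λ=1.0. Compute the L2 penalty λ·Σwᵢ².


‖w‖₂² = (-1.64)² + (-2.62)² + (1.55)² + (0.72)²
     = 2.6896 + 6.8644 + 2.4025 + 0.5184
     = 12.4749
λ·‖w‖₂² = 1.0·12.4749 = 12.4749

12.4749


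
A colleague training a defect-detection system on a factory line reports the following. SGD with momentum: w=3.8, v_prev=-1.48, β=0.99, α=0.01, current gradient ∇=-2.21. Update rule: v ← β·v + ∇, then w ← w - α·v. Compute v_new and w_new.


v_new = 0.99·-1.48 - 2.21 = -1.4652 - 2.21 = -3.6752
w_new = 3.8 - 0.01·-3.6752 = 3.8 + 0.036752 = 3.836752

v_new=-3.6752, w_new=3.836752


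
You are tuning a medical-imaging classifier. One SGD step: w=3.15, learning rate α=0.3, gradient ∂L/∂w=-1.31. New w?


w_new = w - α·∇
= 3.15 - 0.3·-1.31
= 3.15 + 0.393
= 3.543

3.543


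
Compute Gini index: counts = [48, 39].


Probabilities: [48/87, 39/87] ≈ [0.5517, 0.4483]
Σpᵢ² = (2304 + 1521)/87² = 3825/7569
Gini = 1 - Σpᵢ² = 1 - 3825/7569 = 0.4946

0.4946


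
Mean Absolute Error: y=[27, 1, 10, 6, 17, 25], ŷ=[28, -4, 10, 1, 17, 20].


Absolute errors: |27-28|=1, |1+ 4|=5, |10-10|=0, |6-1|=5, |17-17|=0, |25-20|=5
Sum = 16
MAE = 16/6 = 8/3

8/3


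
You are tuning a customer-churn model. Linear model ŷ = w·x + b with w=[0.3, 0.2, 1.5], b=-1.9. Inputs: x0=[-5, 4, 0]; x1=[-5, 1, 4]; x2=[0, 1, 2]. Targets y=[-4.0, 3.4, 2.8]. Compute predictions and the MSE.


ŷ0 = (0.3)·(-5) + (0.2)·(4) + (1.5)·(0) - 1.9 = -2.6
ŷ1 = (0.3)·(-5) + (0.2)·(1) + (1.5)·(4) - 1.9 = 2.8
ŷ2 = (0.3)·(0) + (0.2)·(1) + (1.5)·(2) - 1.9 = 1.3
errors² = [1.96, 0.36, 2.25]
MSE = 4.5700/3 = 1.5233

1.5233


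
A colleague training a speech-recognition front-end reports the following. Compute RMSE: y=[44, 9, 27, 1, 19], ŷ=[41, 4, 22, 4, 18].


MSE = 69/5 = 13.8
RMSE = √(69/5) = 3.7148

3.7148


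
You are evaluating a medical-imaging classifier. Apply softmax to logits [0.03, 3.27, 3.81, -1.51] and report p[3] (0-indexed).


Exponentials: e^0.03=1.0305, e^3.27=26.3113, e^3.81=45.1504, e^-1.51=0.2209
Sum = 72.7131
Softmax = [0.0142, 0.3619, 0.6209, 0.003]
p[3] = 0.2209/72.7131 = 0.003

0.003


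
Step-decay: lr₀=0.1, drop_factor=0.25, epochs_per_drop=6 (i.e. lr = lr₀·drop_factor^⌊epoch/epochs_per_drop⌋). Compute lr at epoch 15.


n_drops = ⌊15/6⌋ = 2
lr = 0.1·0.25^2 = 0.1·0.0625 = 0.00625

0.00625


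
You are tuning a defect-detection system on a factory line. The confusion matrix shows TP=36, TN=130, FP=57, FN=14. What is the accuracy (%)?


Accuracy = (TP+TN)/(TP+TN+FP+FN)
= (36+130)/(237)
= 166/237 = 70.04%

70.04%


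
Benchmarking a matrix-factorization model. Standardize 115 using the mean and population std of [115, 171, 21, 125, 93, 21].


μ = 91, σ = 54.6748
z = (115 - 91)/54.6748 = 0.439

0.439


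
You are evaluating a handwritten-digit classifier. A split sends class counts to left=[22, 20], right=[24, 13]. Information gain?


Parent = [46, 33], H_parent = 0.9804
H_left = 0.9984 (n=42), H_right = 0.9353 (n=37)
H_children = (42/79)·0.9984 + (37/79)·0.9353 = 0.9688
IG = 0.9804 - 0.9688 = 0.0116

0.0116


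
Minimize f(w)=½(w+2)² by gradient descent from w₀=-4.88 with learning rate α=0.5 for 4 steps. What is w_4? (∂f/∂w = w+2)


step 1: grad = -4.88+2 = -2.88; w = -4.88 - 0.5·(-2.88) = -3.44
step 2: grad = -3.44+2 = -1.44; w = -3.44 - 0.5·(-1.44) = -2.72
step 3: grad = -2.72+2 = -0.72; w = -2.72 - 0.5·(-0.72) = -2.36
step 4: grad = -2.36+2 = -0.36; w = -2.36 - 0.5·(-0.36) = -2.18

-2.18


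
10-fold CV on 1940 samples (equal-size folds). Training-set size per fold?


Fold size = 1940/10 = 194
Training per fold = 1940 - 194 = 1746

1746


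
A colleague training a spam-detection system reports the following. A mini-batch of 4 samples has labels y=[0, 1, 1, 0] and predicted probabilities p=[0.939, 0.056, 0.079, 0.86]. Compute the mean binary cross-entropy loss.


L[0] = -ln(1-0.939) = -ln(0.061) = 2.7969
L[1] = -ln(0.056) = 2.8824
L[2] = -ln(0.079) = 2.5383
L[3] = -ln(1-0.86) = -ln(0.14) = 1.9661
mean = (2.7969 + 2.8824 + 2.5383 + 1.9661)/4 = 2.5459

2.5459


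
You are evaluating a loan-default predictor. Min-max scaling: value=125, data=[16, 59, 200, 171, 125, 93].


min=16, max=200
(125-16)/(200-16) = 109/184 = 0.5924

0.5924


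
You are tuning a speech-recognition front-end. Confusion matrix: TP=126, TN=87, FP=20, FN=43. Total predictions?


Total = TP + TN + FP + FN
= 126 + 87 + 20 + 43
= 276
(Predicted positive: 146, predicted negative: 130)

276


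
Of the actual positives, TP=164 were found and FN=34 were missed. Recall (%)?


Recall = TP/(TP+FN)
= 164/(164+34)
= 164/198 = 82.83%

82.83%


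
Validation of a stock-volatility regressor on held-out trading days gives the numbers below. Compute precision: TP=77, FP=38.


Precision = TP/(TP+FP)
= 77/(77+38)
= 77/115 = 66.96%

66.96%


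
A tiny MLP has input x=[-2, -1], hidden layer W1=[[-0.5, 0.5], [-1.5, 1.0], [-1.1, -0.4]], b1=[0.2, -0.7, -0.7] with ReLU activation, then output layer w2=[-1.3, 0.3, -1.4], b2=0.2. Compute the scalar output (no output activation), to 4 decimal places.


z1[0] = (-0.5)·(-2) + (0.5)·(-1) + 0.2 = 0.7
z1[1] = (-1.5)·(-2) + (1.0)·(-1) - 0.7 = 1.3
z1[2] = (-1.1)·(-2) + (-0.4)·(-1) - 0.7 = 1.9
h = ReLU(z1) = [0.7, 1.3, 1.9]
output = (-1.3)·(0.7) + (0.3)·(1.3) + (-1.4)·(1.9) + 0.2 = -2.98

-2.98


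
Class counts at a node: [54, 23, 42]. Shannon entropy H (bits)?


Probabilities: [54/119, 23/119, 42/119] ≈ [0.4538, 0.1933, 0.3529]
H = -((54/119)·log₂(54/119) + (23/119)·log₂(23/119) + (42/119)·log₂(42/119))
  = 1.5059 bits

1.5059 bits


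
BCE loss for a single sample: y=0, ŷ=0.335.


BCE = -[y·ln(p) + (1-y)·ln(1-p)]
= -0 - 1·ln(1-0.335)
= -ln(0.665) = 0.408

0.408


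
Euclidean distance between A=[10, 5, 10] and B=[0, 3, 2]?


d = √((10-0)² + (5-3)² + (10-2)²)
  = √(100 + 4 + 64)
  = √168 = 12.9615

12.9615


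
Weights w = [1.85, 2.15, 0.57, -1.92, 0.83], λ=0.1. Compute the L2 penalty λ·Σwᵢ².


‖w‖₂² = (1.85)² + (2.15)² + (0.57)² + (-1.92)² + (0.83)²
     = 3.4225 + 4.6225 + 0.3249 + 3.6864 + 0.6889
     = 12.7452
λ·‖w‖₂² = 0.1·12.7452 = 1.27452

1.27452


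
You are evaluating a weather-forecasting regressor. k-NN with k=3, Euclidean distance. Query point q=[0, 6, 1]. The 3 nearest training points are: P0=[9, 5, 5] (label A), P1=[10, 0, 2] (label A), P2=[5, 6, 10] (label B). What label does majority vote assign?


d(q,P0) = 9.8995  (label A)
d(q,P1) = 11.7047  (label A)
d(q,P2) = 10.2956  (label B)
Votes: A=2, B=1
Majority → A

A


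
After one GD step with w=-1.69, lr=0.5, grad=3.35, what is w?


w_new = w - α·∇
= -1.69 - 0.5·3.35
= -1.69 - 1.675
= -3.365

-3.365


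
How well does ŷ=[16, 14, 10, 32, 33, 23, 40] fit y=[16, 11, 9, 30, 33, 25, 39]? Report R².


ȳ = 23.2857
SS_res = Σ(y-ŷ)² = 19
SS_tot = Σ(y-ȳ)² = 797.43
R² = 1 - SS_res/SS_tot = 1 - 0.0238 = 0.9762

0.9762


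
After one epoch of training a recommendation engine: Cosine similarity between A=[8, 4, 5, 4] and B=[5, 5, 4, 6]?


A·B = 8·5 + 4·5 + 5·4 + 4·6 = 104
‖A‖ = √121 = 11, ‖B‖ = √102 = 10.0995
cos = 104/(√121·√102) = 104/√12342 = 0.9361

0.9361


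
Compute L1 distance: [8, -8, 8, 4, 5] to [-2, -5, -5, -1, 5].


d = |8+ 2| + |-8+ 5| + |8+ 5| + |4+ 1| + |5-5|
  = 10 + 3 + 13 + 5 + 0
  = 31

31


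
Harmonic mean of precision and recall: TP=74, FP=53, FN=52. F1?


Precision = 74/127 = 0.5827
Recall = 74/126 = 0.5873
F1 = 2·P·R/(P+R) = 2·TP/(2·TP+FP+FN) = 148/(148+53+52) = 148/253 = 0.585

0.585


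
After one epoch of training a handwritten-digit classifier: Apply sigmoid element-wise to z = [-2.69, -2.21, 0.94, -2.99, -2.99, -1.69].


σ(-2.69) = 1/(1+e^2.69) = 0.0636
σ(-2.21) = 1/(1+e^2.21) = 0.0989
σ(0.94) = 1/(1+e^-0.94) = 0.7191
σ(-2.99) = 1/(1+e^2.99) = 0.0479
σ(-2.99) = 1/(1+e^2.99) = 0.0479
σ(-1.69) = 1/(1+e^1.69) = 0.1558
result = [0.0636, 0.0989, 0.7191, 0.0479, 0.0479, 0.1558]

[0.0636, 0.0989, 0.7191, 0.0479, 0.0479, 0.1558]


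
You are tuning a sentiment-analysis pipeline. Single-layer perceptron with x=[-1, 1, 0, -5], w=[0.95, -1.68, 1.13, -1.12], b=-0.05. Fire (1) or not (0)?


z = (-1)·(0.95) + (1)·(-1.68) + (0)·(1.13) + (-5)·(-1.12) - 0.05
  = 2.92
step(z) = 1 (z≥0)

1


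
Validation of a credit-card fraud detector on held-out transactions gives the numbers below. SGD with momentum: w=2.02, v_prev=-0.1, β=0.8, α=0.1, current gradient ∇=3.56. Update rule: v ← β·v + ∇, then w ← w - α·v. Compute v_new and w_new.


v_new = 0.8·-0.1 + 3.56 = -0.08 + 3.56 = 3.48
w_new = 2.02 - 0.1·3.48 = 2.02 - 0.348 = 1.672

v_new=3.48, w_new=1.672


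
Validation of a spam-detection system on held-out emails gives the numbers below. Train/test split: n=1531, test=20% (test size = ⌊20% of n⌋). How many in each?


Test = ⌊1531·20/100⌋ = 306
Train = 1531 - 306 = 1225

Train: 1225, Test: 306


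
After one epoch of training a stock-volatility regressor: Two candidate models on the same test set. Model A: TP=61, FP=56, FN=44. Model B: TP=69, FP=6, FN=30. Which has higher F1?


Model A: P=61/117=0.5214, R=61/105=0.581, F1=2PR/(P+R)=2TP/(2TP+FP+FN)=122/222=0.5495
Model B: P=69/75=0.92, R=69/99=0.697, F1=2PR/(P+R)=2TP/(2TP+FP+FN)=138/174=0.7931
0.5495 < 0.7931 → Model B

Model B
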